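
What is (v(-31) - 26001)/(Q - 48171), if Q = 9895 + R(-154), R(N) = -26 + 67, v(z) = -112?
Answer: 26113/38235 ≈ 0.68296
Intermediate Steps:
R(N) = 41
Q = 9936 (Q = 9895 + 41 = 9936)
(v(-31) - 26001)/(Q - 48171) = (-112 - 26001)/(9936 - 48171) = -26113/(-38235) = -26113*(-1/38235) = 26113/38235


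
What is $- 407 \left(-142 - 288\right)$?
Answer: $175010$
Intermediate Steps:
$- 407 \left(-142 - 288\right) = \left(-407\right) \left(-430\right) = 175010$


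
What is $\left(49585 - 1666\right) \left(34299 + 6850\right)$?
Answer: $1971818931$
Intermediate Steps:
$\left(49585 - 1666\right) \left(34299 + 6850\right) = 47919 \cdot 41149 = 1971818931$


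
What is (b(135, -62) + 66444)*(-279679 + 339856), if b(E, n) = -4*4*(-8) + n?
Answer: 4002372270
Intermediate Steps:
b(E, n) = 128 + n (b(E, n) = -16*(-8) + n = 128 + n)
(b(135, -62) + 66444)*(-279679 + 339856) = ((128 - 62) + 66444)*(-279679 + 339856) = (66 + 66444)*60177 = 66510*60177 = 4002372270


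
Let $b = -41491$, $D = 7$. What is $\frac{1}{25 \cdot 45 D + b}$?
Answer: $- \frac{1}{33616} \approx -2.9748 \cdot 10^{-5}$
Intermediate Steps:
$\frac{1}{25 \cdot 45 D + b} = \frac{1}{25 \cdot 45 \cdot 7 - 41491} = \frac{1}{1125 \cdot 7 - 41491} = \frac{1}{7875 - 41491} = \frac{1}{-33616} = - \frac{1}{33616}$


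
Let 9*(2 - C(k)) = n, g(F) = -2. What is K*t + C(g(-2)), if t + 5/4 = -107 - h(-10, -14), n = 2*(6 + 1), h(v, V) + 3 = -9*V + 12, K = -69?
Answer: 604249/36 ≈ 16785.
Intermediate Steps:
h(v, V) = 9 - 9*V (h(v, V) = -3 + (-9*V + 12) = -3 + (12 - 9*V) = 9 - 9*V)
n = 14 (n = 2*7 = 14)
C(k) = 4/9 (C(k) = 2 - ⅑*14 = 2 - 14/9 = 4/9)
t = -973/4 (t = -5/4 + (-107 - (9 - 9*(-14))) = -5/4 + (-107 - (9 + 126)) = -5/4 + (-107 - 1*135) = -5/4 + (-107 - 135) = -5/4 - 242 = -973/4 ≈ -243.25)
K*t + C(g(-2)) = -69*(-973/4) + 4/9 = 67137/4 + 4/9 = 604249/36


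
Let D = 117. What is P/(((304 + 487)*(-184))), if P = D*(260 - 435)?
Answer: 2925/20792 ≈ 0.14068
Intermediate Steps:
P = -20475 (P = 117*(260 - 435) = 117*(-175) = -20475)
P/(((304 + 487)*(-184))) = -20475*(-1/(184*(304 + 487))) = -20475/(791*(-184)) = -20475/(-145544) = -20475*(-1/145544) = 2925/20792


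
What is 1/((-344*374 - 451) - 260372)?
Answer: -1/389479 ≈ -2.5675e-6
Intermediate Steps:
1/((-344*374 - 451) - 260372) = 1/((-128656 - 451) - 260372) = 1/(-129107 - 260372) = 1/(-389479) = -1/389479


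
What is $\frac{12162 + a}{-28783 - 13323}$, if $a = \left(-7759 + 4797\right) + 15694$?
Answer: $- \frac{12447}{21053} \approx -0.59122$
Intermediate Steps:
$a = 12732$ ($a = -2962 + 15694 = 12732$)
$\frac{12162 + a}{-28783 - 13323} = \frac{12162 + 12732}{-28783 - 13323} = \frac{24894}{-42106} = 24894 \left(- \frac{1}{42106}\right) = - \frac{12447}{21053}$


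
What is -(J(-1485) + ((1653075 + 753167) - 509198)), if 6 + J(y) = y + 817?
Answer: -1896370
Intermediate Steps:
J(y) = 811 + y (J(y) = -6 + (y + 817) = -6 + (817 + y) = 811 + y)
-(J(-1485) + ((1653075 + 753167) - 509198)) = -((811 - 1485) + ((1653075 + 753167) - 509198)) = -(-674 + (2406242 - 509198)) = -(-674 + 1897044) = -1*1896370 = -1896370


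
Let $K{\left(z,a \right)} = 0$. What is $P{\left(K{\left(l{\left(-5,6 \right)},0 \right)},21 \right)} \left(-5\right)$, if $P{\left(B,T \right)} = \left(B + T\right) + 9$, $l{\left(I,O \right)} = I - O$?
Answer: $-150$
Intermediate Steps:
$P{\left(B,T \right)} = 9 + B + T$
$P{\left(K{\left(l{\left(-5,6 \right)},0 \right)},21 \right)} \left(-5\right) = \left(9 + 0 + 21\right) \left(-5\right) = 30 \left(-5\right) = -150$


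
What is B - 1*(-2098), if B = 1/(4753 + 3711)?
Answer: 17757473/8464 ≈ 2098.0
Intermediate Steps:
B = 1/8464 ≈ 0.00011815
B - 1*(-2098) = 1/8464 - 1*(-2098) = 1/8464 + 2098 = 17757473/8464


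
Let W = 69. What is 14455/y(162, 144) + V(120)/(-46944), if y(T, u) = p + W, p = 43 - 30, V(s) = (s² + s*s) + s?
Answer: 14087585/80196 ≈ 175.66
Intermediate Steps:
V(s) = s + 2*s² (V(s) = (s² + s²) + s = 2*s² + s = s + 2*s²)
p = 13
y(T, u) = 82 (y(T, u) = 13 + 69 = 82)
14455/y(162, 144) + V(120)/(-46944) = 14455/82 + (120*(1 + 2*120))/(-46944) = 14455*(1/82) + (120*(1 + 240))*(-1/46944) = 14455/82 + (120*241)*(-1/46944) = 14455/82 + 28920*(-1/46944) = 14455/82 - 1205/1956 = 14087585/80196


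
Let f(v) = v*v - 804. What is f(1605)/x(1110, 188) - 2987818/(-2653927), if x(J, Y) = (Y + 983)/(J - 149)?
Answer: 6567908548430065/3107748517 ≈ 2.1134e+6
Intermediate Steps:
x(J, Y) = (983 + Y)/(-149 + J)
f(v) = -804 + v² (f(v) = v² - 804 = -804 + v²)
f(1605)/x(1110, 188) - 2987818/(-2653927) = (-804 + 1605²)/(((983 + 188)/(-149 + 1110))) - 2987818/(-2653927) = (-804 + 2576025)/((1171/961)) - 2987818*(-1/2653927) = 2575221/(((1/961)*1171)) + 2987818/2653927 = 2575221/(1171/961) + 2987818/2653927 = 2575221*(961/1171) + 2987818/2653927 = 2474787381/1171 + 2987818/2653927 = 6567908548430065/3107748517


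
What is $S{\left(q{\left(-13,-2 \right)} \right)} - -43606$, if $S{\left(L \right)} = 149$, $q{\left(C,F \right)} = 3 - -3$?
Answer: $43755$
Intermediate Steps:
$q{\left(C,F \right)} = 6$ ($q{\left(C,F \right)} = 3 + 3 = 6$)
$S{\left(q{\left(-13,-2 \right)} \right)} - -43606 = 149 - -43606 = 149 + 43606 = 43755$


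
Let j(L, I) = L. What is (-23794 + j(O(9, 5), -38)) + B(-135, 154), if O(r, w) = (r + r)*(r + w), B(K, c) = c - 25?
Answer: -23413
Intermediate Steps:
B(K, c) = -25 + c
O(r, w) = 2*r*(r + w) (O(r, w) = (2*r)*(r + w) = 2*r*(r + w))
(-23794 + j(O(9, 5), -38)) + B(-135, 154) = (-23794 + 2*9*(9 + 5)) + (-25 + 154) = (-23794 + 2*9*14) + 129 = (-23794 + 252) + 129 = -23542 + 129 = -23413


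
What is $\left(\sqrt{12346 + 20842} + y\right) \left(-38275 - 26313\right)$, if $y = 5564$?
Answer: $-359367632 - 129176 \sqrt{8297} \approx -3.7113 \cdot 10^{8}$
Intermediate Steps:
$\left(\sqrt{12346 + 20842} + y\right) \left(-38275 - 26313\right) = \left(\sqrt{12346 + 20842} + 5564\right) \left(-38275 - 26313\right) = \left(\sqrt{33188} + 5564\right) \left(-64588\right) = \left(2 \sqrt{8297} + 5564\right) \left(-64588\right) = \left(5564 + 2 \sqrt{8297}\right) \left(-64588\right) = -359367632 - 129176 \sqrt{8297}$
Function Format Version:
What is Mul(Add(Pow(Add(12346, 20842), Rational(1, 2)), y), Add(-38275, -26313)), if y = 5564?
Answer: Add(-359367632, Mul(-129176, Pow(8297, Rational(1, 2)))) ≈ -3.7113e+8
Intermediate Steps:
Mul(Add(Pow(Add(12346, 20842), Rational(1, 2)), y), Add(-38275, -26313)) = Mul(Add(Pow(Add(12346, 20842), Rational(1, 2)), 5564), Add(-38275, -26313)) = Mul(Add(Pow(33188, Rational(1, 2)), 5564), -64588) = Mul(Add(Mul(2, Pow(8297, Rational(1, 2))), 5564), -64588) = Mul(Add(5564, Mul(2, Pow(8297, Rational(1, 2)))), -64588) = Add(-359367632, Mul(-129176, Pow(8297, Rational(1, 2))))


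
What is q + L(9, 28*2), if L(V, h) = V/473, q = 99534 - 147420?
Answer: -22650069/473 ≈ -47886.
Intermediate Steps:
q = -47886
L(V, h) = V/473 (L(V, h) = V*(1/473) = V/473)
q + L(9, 28*2) = -47886 + (1/473)*9 = -47886 + 9/473 = -22650069/473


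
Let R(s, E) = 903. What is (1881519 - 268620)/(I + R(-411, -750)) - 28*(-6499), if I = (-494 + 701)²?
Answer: 2654417281/14584 ≈ 1.8201e+5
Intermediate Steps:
I = 42849 (I = 207² = 42849)
(1881519 - 268620)/(I + R(-411, -750)) - 28*(-6499) = (1881519 - 268620)/(42849 + 903) - 28*(-6499) = 1612899/43752 - 1*(-181972) = 1612899*(1/43752) + 181972 = 537633/14584 + 181972 = 2654417281/14584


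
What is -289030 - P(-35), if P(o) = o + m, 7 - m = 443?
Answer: -288559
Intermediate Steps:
m = -436 (m = 7 - 1*443 = 7 - 443 = -436)
P(o) = -436 + o (P(o) = o - 436 = -436 + o)
-289030 - P(-35) = -289030 - (-436 - 35) = -289030 - 1*(-471) = -289030 + 471 = -288559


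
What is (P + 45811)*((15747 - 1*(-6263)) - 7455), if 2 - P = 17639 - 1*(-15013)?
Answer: 191558355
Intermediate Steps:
P = -32650 (P = 2 - (17639 - 1*(-15013)) = 2 - (17639 + 15013) = 2 - 1*32652 = 2 - 32652 = -32650)
(P + 45811)*((15747 - 1*(-6263)) - 7455) = (-32650 + 45811)*((15747 - 1*(-6263)) - 7455) = 13161*((15747 + 6263) - 7455) = 13161*(22010 - 7455) = 13161*14555 = 191558355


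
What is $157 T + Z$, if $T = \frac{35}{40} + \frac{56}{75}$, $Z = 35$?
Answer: $\frac{173761}{600} \approx 289.6$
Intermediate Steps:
$T = \frac{973}{600}$ ($T = 35 \cdot \frac{1}{40} + 56 \cdot \frac{1}{75} = \frac{7}{8} + \frac{56}{75} = \frac{973}{600} \approx 1.6217$)
$157 T + Z = 157 \cdot \frac{973}{600} + 35 = \frac{152761}{600} + 35 = \frac{173761}{600}$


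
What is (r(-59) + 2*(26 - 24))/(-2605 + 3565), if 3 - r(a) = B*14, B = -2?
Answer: 7/192 ≈ 0.036458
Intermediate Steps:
r(a) = 31 (r(a) = 3 - (-2)*14 = 3 - 1*(-28) = 3 + 28 = 31)
(r(-59) + 2*(26 - 24))/(-2605 + 3565) = (31 + 2*(26 - 24))/(-2605 + 3565) = (31 + 2*2)/960 = (31 + 4)*(1/960) = 35*(1/960) = 7/192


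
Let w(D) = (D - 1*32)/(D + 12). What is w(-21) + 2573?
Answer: 23210/9 ≈ 2578.9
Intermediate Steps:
w(D) = (-32 + D)/(12 + D) (w(D) = (D - 32)/(12 + D) = (-32 + D)/(12 + D))
w(-21) + 2573 = (-32 - 21)/(12 - 21) + 2573 = -53/(-9) + 2573 = -⅑*(-53) + 2573 = 53/9 + 2573 = 23210/9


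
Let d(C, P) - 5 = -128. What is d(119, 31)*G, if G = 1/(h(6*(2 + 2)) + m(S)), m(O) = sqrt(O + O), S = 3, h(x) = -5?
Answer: 615/19 + 123*sqrt(6)/19 ≈ 48.226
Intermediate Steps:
d(C, P) = -123 (d(C, P) = 5 - 128 = -123)
m(O) = sqrt(2)*sqrt(O) (m(O) = sqrt(2*O) = sqrt(2)*sqrt(O))
G = 1/(-5 + sqrt(6)) (G = 1/(-5 + sqrt(2)*sqrt(3)) = 1/(-5 + sqrt(6)) ≈ -0.39208)
d(119, 31)*G = -123*(-5/19 - sqrt(6)/19) = 615/19 + 123*sqrt(6)/19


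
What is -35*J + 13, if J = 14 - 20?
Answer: 223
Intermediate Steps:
J = -6
-35*J + 13 = -35*(-6) + 13 = 210 + 13 = 223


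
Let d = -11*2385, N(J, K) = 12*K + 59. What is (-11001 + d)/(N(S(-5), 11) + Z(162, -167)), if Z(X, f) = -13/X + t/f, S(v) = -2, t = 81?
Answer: -1007382744/5152021 ≈ -195.53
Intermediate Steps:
N(J, K) = 59 + 12*K
Z(X, f) = -13/X + 81/f
d = -26235
(-11001 + d)/(N(S(-5), 11) + Z(162, -167)) = (-11001 - 26235)/((59 + 12*11) + (-13/162 + 81/(-167))) = -37236/((59 + 132) + (-13*1/162 + 81*(-1/167))) = -37236/(191 + (-13/162 - 81/167)) = -37236/(191 - 15293/27054) = -37236/5152021/27054 = -37236*27054/5152021 = -1007382744/5152021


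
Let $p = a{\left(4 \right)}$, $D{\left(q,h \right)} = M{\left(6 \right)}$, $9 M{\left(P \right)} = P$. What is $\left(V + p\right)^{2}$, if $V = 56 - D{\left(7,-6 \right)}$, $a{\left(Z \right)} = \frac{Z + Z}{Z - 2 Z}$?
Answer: $\frac{25600}{9} \approx 2844.4$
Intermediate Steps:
$M{\left(P \right)} = \frac{P}{9}$
$D{\left(q,h \right)} = \frac{2}{3}$ ($D{\left(q,h \right)} = \frac{1}{9} \cdot 6 = \frac{2}{3}$)
$a{\left(Z \right)} = -2$ ($a{\left(Z \right)} = \frac{2 Z}{\left(-1\right) Z} = 2 Z \left(- \frac{1}{Z}\right) = -2$)
$p = -2$
$V = \frac{166}{3}$ ($V = 56 - \frac{2}{3} = \frac{166}{3} \approx 55.333$)
$\left(V + p\right)^{2} = \left(\frac{166}{3} - 2\right)^{2} = \left(\frac{160}{3}\right)^{2} = \frac{25600}{9}$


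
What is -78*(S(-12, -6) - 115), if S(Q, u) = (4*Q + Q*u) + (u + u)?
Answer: 8034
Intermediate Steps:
S(Q, u) = 2*u + 4*Q + Q*u (S(Q, u) = (4*Q + Q*u) + 2*u = 2*u + 4*Q + Q*u)
-78*(S(-12, -6) - 115) = -78*((2*(-6) + 4*(-12) - 12*(-6)) - 115) = -78*((-12 - 48 + 72) - 115) = -78*(12 - 115) = -78*(-103) = 8034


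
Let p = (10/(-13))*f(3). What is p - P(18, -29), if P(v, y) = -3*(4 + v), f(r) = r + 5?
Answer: 778/13 ≈ 59.846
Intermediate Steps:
f(r) = 5 + r
P(v, y) = -12 - 3*v
p = -80/13 (p = (10/(-13))*(5 + 3) = (10*(-1/13))*8 = -10/13*8 = -80/13 ≈ -6.1538)
p - P(18, -29) = -80/13 - (-12 - 3*18) = -80/13 - (-12 - 54) = -80/13 - 1*(-66) = -80/13 + 66 = 778/13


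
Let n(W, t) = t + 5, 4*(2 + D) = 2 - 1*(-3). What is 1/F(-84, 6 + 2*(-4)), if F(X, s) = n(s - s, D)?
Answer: 4/17 ≈ 0.23529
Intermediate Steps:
D = -3/4 (D = -2 + (2 - 1*(-3))/4 = -2 + (2 + 3)/4 = -2 + (1/4)*5 = -2 + 5/4 = -3/4 ≈ -0.75000)
n(W, t) = 5 + t
F(X, s) = 17/4 (F(X, s) = 5 - 3/4 = 17/4)
1/F(-84, 6 + 2*(-4)) = 1/(17/4) = 4/17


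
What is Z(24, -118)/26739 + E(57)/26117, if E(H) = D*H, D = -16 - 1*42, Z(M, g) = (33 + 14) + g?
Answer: -90253441/698342463 ≈ -0.12924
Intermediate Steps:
Z(M, g) = 47 + g
D = -58 (D = -16 - 42 = -58)
E(H) = -58*H
Z(24, -118)/26739 + E(57)/26117 = (47 - 118)/26739 - 58*57/26117 = -71*1/26739 - 3306*1/26117 = -71/26739 - 3306/26117 = -90253441/698342463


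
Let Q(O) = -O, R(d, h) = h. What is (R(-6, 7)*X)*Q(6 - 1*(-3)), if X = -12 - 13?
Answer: 1575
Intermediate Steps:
X = -25
(R(-6, 7)*X)*Q(6 - 1*(-3)) = (7*(-25))*(-(6 - 1*(-3))) = -(-175)*(6 + 3) = -(-175)*9 = -175*(-9) = 1575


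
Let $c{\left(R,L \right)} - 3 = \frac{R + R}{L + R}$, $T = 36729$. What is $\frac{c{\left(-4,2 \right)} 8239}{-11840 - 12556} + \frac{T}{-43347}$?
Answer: $- \frac{10579415}{3294372} \approx -3.2114$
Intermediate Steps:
$c{\left(R,L \right)} = 3 + \frac{2 R}{L + R}$ ($c{\left(R,L \right)} = 3 + \frac{R + R}{L + R} = 3 + \frac{2 R}{L + R}$)
$\frac{c{\left(-4,2 \right)} 8239}{-11840 - 12556} + \frac{T}{-43347} = \frac{\frac{3 \cdot 2 + 5 \left(-4\right)}{2 - 4} \cdot 8239}{-11840 - 12556} + \frac{36729}{-43347} = \frac{\frac{6 - 20}{-2} \cdot 8239}{-24396} + 36729 \left(- \frac{1}{43347}\right) = \left(- \frac{1}{2}\right) \left(-14\right) 8239 \left(- \frac{1}{24396}\right) - \frac{12243}{14449} = 7 \cdot 8239 \left(- \frac{1}{24396}\right) - \frac{12243}{14449} = 57673 \left(- \frac{1}{24396}\right) - \frac{12243}{14449} = - \frac{539}{228} - \frac{12243}{14449} = - \frac{10579415}{3294372}$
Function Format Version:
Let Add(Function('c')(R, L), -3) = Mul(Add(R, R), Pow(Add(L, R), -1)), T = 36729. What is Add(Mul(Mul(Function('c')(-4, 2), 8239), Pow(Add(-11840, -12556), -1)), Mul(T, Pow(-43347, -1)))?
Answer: Rational(-10579415, 3294372) ≈ -3.2114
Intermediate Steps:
Function('c')(R, L) = Add(3, Mul(2, R, Pow(Add(L, R), -1))) (Function('c')(R, L) = Add(3, Mul(Add(R, R), Pow(Add(L, R), -1))) = Add(3, Mul(Mul(2, R), Pow(Add(L, R), -1))) = Add(3, Mul(2, R, Pow(Add(L, R), -1))))
Add(Mul(Mul(Function('c')(-4, 2), 8239), Pow(Add(-11840, -12556), -1)), Mul(T, Pow(-43347, -1))) = Add(Mul(Mul(Mul(Pow(Add(2, -4), -1), Add(Mul(3, 2), Mul(5, -4))), 8239), Pow(Add(-11840, -12556), -1)), Mul(36729, Pow(-43347, -1))) = Add(Mul(Mul(Mul(Pow(-2, -1), Add(6, -20)), 8239), Pow(-24396, -1)), Mul(36729, Rational(-1, 43347))) = Add(Mul(Mul(Mul(Rational(-1, 2), -14), 8239), Rational(-1, 24396)), Rational(-12243, 14449)) = Add(Mul(Mul(7, 8239), Rational(-1, 24396)), Rational(-12243, 14449)) = Add(Mul(57673, Rational(-1, 24396)), Rational(-12243, 14449)) = Add(Rational(-539, 228), Rational(-12243, 14449)) = Rational(-10579415, 3294372)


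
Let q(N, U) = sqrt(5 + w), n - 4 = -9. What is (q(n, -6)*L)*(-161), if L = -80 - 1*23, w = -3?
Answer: 16583*sqrt(2) ≈ 23452.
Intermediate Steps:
n = -5 (n = 4 - 9 = -5)
q(N, U) = sqrt(2) (q(N, U) = sqrt(5 - 3) = sqrt(2))
L = -103 (L = -80 - 23 = -103)
(q(n, -6)*L)*(-161) = (sqrt(2)*(-103))*(-161) = -103*sqrt(2)*(-161) = 16583*sqrt(2)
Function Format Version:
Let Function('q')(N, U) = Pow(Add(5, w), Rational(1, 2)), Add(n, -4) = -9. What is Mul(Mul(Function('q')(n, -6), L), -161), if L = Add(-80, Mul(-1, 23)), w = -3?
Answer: Mul(16583, Pow(2, Rational(1, 2))) ≈ 23452.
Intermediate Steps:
n = -5 (n = Add(4, -9) = -5)
Function('q')(N, U) = Pow(2, Rational(1, 2)) (Function('q')(N, U) = Pow(Add(5, -3), Rational(1, 2)) = Pow(2, Rational(1, 2)))
L = -103 (L = Add(-80, -23) = -103)
Mul(Mul(Function('q')(n, -6), L), -161) = Mul(Mul(Pow(2, Rational(1, 2)), -103), -161) = Mul(Mul(-103, Pow(2, Rational(1, 2))), -161) = Mul(16583, Pow(2, Rational(1, 2)))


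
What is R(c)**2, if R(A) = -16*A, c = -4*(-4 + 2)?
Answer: 16384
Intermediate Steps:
c = 8 (c = -4*(-2) = 8)
R(c)**2 = (-16*8)**2 = (-128)**2 = 16384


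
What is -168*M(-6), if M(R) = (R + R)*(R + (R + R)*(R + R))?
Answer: 278208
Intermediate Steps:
M(R) = 2*R*(R + 4*R**2) (M(R) = (2*R)*(R + (2*R)*(2*R)) = (2*R)*(R + 4*R**2) = 2*R*(R + 4*R**2))
-168*M(-6) = -168*(-6)**2*(2 + 8*(-6)) = -6048*(2 - 48) = -6048*(-46) = -168*(-1656) = 278208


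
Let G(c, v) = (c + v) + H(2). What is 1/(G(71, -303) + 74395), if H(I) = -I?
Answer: 1/74161 ≈ 1.3484e-5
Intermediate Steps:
G(c, v) = -2 + c + v (G(c, v) = (c + v) - 1*2 = (c + v) - 2 = -2 + c + v)
1/(G(71, -303) + 74395) = 1/((-2 + 71 - 303) + 74395) = 1/(-234 + 74395) = 1/74161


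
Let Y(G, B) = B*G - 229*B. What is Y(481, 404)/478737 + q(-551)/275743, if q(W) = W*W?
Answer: 2752664687/2095371057 ≈ 1.3137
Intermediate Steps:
q(W) = W²
Y(G, B) = -229*B + B*G
Y(481, 404)/478737 + q(-551)/275743 = (404*(-229 + 481))/478737 + (-551)²/275743 = (404*252)*(1/478737) + 303601*(1/275743) = 101808*(1/478737) + 303601/275743 = 1616/7599 + 303601/275743 = 2752664687/2095371057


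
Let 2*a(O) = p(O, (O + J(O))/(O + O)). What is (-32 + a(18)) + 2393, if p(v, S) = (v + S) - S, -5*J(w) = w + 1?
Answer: 2370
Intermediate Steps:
J(w) = -⅕ - w/5 (J(w) = -(w + 1)/5 = -(1 + w)/5 = -⅕ - w/5)
p(v, S) = v (p(v, S) = (S + v) - S = v)
a(O) = O/2
(-32 + a(18)) + 2393 = (-32 + (½)*18) + 2393 = (-32 + 9) + 2393 = -23 + 2393 = 2370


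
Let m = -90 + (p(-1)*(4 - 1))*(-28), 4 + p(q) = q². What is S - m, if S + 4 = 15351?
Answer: 15185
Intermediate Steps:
p(q) = -4 + q²
S = 15347 (S = -4 + 15351 = 15347)
m = 162 (m = -90 + ((-4 + (-1)²)*(4 - 1))*(-28) = -90 + ((-4 + 1)*3)*(-28) = -90 - 3*3*(-28) = -90 - 9*(-28) = -90 + 252 = 162)
S - m = 15347 - 1*162 = 15347 - 162 = 15185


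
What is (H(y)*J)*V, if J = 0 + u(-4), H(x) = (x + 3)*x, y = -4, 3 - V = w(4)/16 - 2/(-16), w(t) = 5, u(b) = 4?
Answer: 41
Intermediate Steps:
V = 41/16 (V = 3 - (5/16 - 2/(-16)) = 3 - (5*(1/16) - 2*(-1/16)) = 3 - (5/16 + ⅛) = 3 - 1*7/16 = 3 - 7/16 = 41/16 ≈ 2.5625)
H(x) = x*(3 + x) (H(x) = (3 + x)*x = x*(3 + x))
J = 4 (J = 0 + 4 = 4)
(H(y)*J)*V = (-4*(3 - 4)*4)*(41/16) = (-4*(-1)*4)*(41/16) = (4*4)*(41/16) = 16*(41/16) = 41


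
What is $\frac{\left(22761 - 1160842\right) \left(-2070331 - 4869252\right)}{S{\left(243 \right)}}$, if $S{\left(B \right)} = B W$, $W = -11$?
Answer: $- \frac{7897807560223}{2673} \approx -2.9547 \cdot 10^{9}$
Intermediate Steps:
$S{\left(B \right)} = - 11 B$ ($S{\left(B \right)} = B \left(-11\right) = - 11 B$)
$\frac{\left(22761 - 1160842\right) \left(-2070331 - 4869252\right)}{S{\left(243 \right)}} = \frac{\left(22761 - 1160842\right) \left(-2070331 - 4869252\right)}{\left(-11\right) 243} = \frac{\left(-1138081\right) \left(-6939583\right)}{-2673} = 7897807560223 \left(- \frac{1}{2673}\right) = - \frac{7897807560223}{2673}$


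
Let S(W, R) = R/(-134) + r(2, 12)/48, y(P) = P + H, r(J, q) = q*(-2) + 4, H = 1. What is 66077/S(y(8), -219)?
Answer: 4829628/89 ≈ 54266.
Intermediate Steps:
r(J, q) = 4 - 2*q (r(J, q) = -2*q + 4 = 4 - 2*q)
y(P) = 1 + P (y(P) = P + 1 = 1 + P)
S(W, R) = -5/12 - R/134 (S(W, R) = R/(-134) + (4 - 2*12)/48 = R*(-1/134) + (4 - 24)*(1/48) = -R/134 - 20*1/48 = -R/134 - 5/12 = -5/12 - R/134)
66077/S(y(8), -219) = 66077/(-5/12 - 1/134*(-219)) = 66077/(-5/12 + 219/134) = 66077/(979/804) = 66077*(804/979) = 4829628/89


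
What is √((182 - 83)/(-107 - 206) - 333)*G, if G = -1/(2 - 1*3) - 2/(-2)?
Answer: 36*I*√100786/313 ≈ 36.514*I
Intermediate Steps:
G = 2 (G = -1/(2 - 3) - 2*(-½) = -1/(-1) + 1 = -1*(-1) + 1 = 1 + 1 = 2)
√((182 - 83)/(-107 - 206) - 333)*G = √((182 - 83)/(-107 - 206) - 333)*2 = √(99/(-313) - 333)*2 = √(99*(-1/313) - 333)*2 = √(-99/313 - 333)*2 = √(-104328/313)*2 = (18*I*√100786/313)*2 = 36*I*√100786/313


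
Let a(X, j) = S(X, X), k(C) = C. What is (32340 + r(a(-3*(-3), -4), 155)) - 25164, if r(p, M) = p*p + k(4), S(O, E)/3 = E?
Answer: 7909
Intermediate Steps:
S(O, E) = 3*E
a(X, j) = 3*X
r(p, M) = 4 + p**2 (r(p, M) = p*p + 4 = p**2 + 4 = 4 + p**2)
(32340 + r(a(-3*(-3), -4), 155)) - 25164 = (32340 + (4 + (3*(-3*(-3)))**2)) - 25164 = (32340 + (4 + (3*9)**2)) - 25164 = (32340 + (4 + 27**2)) - 25164 = (32340 + (4 + 729)) - 25164 = (32340 + 733) - 25164 = 33073 - 25164 = 7909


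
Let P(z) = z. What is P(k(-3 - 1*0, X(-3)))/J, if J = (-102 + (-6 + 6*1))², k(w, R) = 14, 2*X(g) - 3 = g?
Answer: 7/5202 ≈ 0.0013456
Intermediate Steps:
X(g) = 3/2 + g/2
J = 10404 (J = (-102 + (-6 + 6))² = (-102 + 0)² = (-102)² = 10404)
P(k(-3 - 1*0, X(-3)))/J = 14/10404 = 14*(1/10404) = 7/5202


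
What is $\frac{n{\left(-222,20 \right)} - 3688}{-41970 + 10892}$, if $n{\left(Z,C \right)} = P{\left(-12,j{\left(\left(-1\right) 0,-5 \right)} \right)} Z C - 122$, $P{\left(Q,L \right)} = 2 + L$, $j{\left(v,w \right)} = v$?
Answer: $\frac{6345}{15539} \approx 0.40833$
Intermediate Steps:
$n{\left(Z,C \right)} = -122 + 2 C Z$ ($n{\left(Z,C \right)} = \left(2 - 0\right) Z C - 122 = \left(2 + 0\right) Z C - 122 = 2 Z C - 122 = 2 C Z - 122 = -122 + 2 C Z$)
$\frac{n{\left(-222,20 \right)} - 3688}{-41970 + 10892} = \frac{\left(-122 + 2 \cdot 20 \left(-222\right)\right) - 3688}{-41970 + 10892} = \frac{\left(-122 - 8880\right) - 3688}{-31078} = \left(-9002 - 3688\right) \left(- \frac{1}{31078}\right) = \left(-12690\right) \left(- \frac{1}{31078}\right) = \frac{6345}{15539}$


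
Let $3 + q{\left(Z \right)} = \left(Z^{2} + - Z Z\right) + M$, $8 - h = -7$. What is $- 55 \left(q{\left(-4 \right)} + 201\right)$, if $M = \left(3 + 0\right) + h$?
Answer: $-11880$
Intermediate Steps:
$h = 15$ ($h = 8 - -7 = 8 + 7 = 15$)
$M = 18$ ($M = \left(3 + 0\right) + 15 = 3 + 15 = 18$)
$q{\left(Z \right)} = 15$ ($q{\left(Z \right)} = -3 + \left(\left(Z^{2} + - Z Z\right) + 18\right) = -3 + \left(\left(Z^{2} - Z^{2}\right) + 18\right) = -3 + \left(0 + 18\right) = -3 + 18 = 15$)
$- 55 \left(q{\left(-4 \right)} + 201\right) = - 55 \left(15 + 201\right) = \left(-55\right) 216 = -11880$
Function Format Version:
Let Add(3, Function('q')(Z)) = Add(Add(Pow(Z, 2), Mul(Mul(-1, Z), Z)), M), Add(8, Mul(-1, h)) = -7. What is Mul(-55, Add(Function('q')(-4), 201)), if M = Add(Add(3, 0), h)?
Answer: -11880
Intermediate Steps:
h = 15 (h = Add(8, Mul(-1, -7)) = Add(8, 7) = 15)
M = 18 (M = Add(Add(3, 0), 15) = Add(3, 15) = 18)
Function('q')(Z) = 15 (Function('q')(Z) = Add(-3, Add(Add(Pow(Z, 2), Mul(Mul(-1, Z), Z)), 18)) = Add(-3, Add(Add(Pow(Z, 2), Mul(-1, Pow(Z, 2))), 18)) = Add(-3, Add(0, 18)) = Add(-3, 18) = 15)
Mul(-55, Add(Function('q')(-4), 201)) = Mul(-55, Add(15, 201)) = Mul(-55, 216) = -11880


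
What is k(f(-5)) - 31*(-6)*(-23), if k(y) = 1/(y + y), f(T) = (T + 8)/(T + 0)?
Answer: -25673/6 ≈ -4278.8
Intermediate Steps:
f(T) = (8 + T)/T
k(y) = 1/(2*y)
k(f(-5)) - 31*(-6)*(-23) = 1/(2*(((8 - 5)/(-5)))) - 31*(-6)*(-23) = 1/(2*((-⅕*3))) - (-186)*(-23) = 1/(2*(-⅗)) - 1*4278 = (½)*(-5/3) - 4278 = -⅚ - 4278 = -25673/6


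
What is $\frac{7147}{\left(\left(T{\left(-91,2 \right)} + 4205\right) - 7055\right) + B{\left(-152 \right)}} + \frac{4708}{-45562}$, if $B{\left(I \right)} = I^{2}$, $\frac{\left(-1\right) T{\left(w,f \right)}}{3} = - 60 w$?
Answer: $\frac{13972401}{8023054} \approx 1.7415$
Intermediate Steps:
$T{\left(w,f \right)} = 180 w$ ($T{\left(w,f \right)} = - 3 \left(- 60 w\right) = 180 w$)
$\frac{7147}{\left(\left(T{\left(-91,2 \right)} + 4205\right) - 7055\right) + B{\left(-152 \right)}} + \frac{4708}{-45562} = \frac{7147}{\left(\left(180 \left(-91\right) + 4205\right) - 7055\right) + \left(-152\right)^{2}} + \frac{4708}{-45562} = \frac{7147}{\left(\left(-16380 + 4205\right) - 7055\right) + 23104} + 4708 \left(- \frac{1}{45562}\right) = \frac{7147}{\left(-12175 - 7055\right) + 23104} - \frac{214}{2071} = \frac{7147}{-19230 + 23104} - \frac{214}{2071} = \frac{7147}{3874} - \frac{214}{2071} = \frac{13972401}{8023054}$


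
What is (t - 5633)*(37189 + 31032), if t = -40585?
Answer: -3153038178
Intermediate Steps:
(t - 5633)*(37189 + 31032) = (-40585 - 5633)*(37189 + 31032) = -46218*68221 = -3153038178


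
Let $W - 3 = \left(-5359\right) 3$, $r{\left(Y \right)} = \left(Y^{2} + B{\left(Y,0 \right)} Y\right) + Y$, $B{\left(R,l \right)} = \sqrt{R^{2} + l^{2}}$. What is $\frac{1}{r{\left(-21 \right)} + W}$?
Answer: $- \frac{1}{16095} \approx -6.2131 \cdot 10^{-5}$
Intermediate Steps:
$r{\left(Y \right)} = Y + Y^{2} + Y \sqrt{Y^{2}}$ ($r{\left(Y \right)} = \left(Y^{2} + \sqrt{Y^{2} + 0^{2}} Y\right) + Y = \left(Y^{2} + \sqrt{Y^{2} + 0} Y\right) + Y = \left(Y^{2} + \sqrt{Y^{2}} Y\right) + Y = \left(Y^{2} + Y \sqrt{Y^{2}}\right) + Y = Y + Y^{2} + Y \sqrt{Y^{2}}$)
$W = -16074$ ($W = 3 - 16077 = -16074$)
$\frac{1}{r{\left(-21 \right)} + W} = \frac{1}{- 21 \left(1 - 21 + \sqrt{\left(-21\right)^{2}}\right) - 16074} = \frac{1}{- 21 \left(1 - 21 + \sqrt{441}\right) - 16074} = \frac{1}{- 21 \left(1 - 21 + 21\right) - 16074} = \frac{1}{\left(-21\right) 1 - 16074} = \frac{1}{-21 - 16074} = \frac{1}{-16095} = - \frac{1}{16095}$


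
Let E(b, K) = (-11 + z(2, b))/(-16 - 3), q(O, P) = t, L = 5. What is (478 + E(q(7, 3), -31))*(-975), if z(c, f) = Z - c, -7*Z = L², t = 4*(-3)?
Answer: -62097750/133 ≈ -4.6690e+5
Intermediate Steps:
t = -12
Z = -25/7 (Z = -⅐*5² = -⅐*25 = -25/7 ≈ -3.5714)
q(O, P) = -12
z(c, f) = -25/7 - c
E(b, K) = 116/133 (E(b, K) = (-11 + (-25/7 - 1*2))/(-16 - 3) = (-11 + (-25/7 - 2))/(-19) = (-11 - 39/7)*(-1/19) = -116/7*(-1/19) = 116/133)
(478 + E(q(7, 3), -31))*(-975) = (478 + 116/133)*(-975) = (63690/133)*(-975) = -62097750/133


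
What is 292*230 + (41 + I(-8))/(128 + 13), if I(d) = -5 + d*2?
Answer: 9469580/141 ≈ 67160.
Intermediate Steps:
I(d) = -5 + 2*d
292*230 + (41 + I(-8))/(128 + 13) = 292*230 + (41 + (-5 + 2*(-8)))/(128 + 13) = 67160 + (41 + (-5 - 16))/141 = 67160 + (41 - 21)*(1/141) = 67160 + 20*(1/141) = 67160 + 20/141 = 9469580/141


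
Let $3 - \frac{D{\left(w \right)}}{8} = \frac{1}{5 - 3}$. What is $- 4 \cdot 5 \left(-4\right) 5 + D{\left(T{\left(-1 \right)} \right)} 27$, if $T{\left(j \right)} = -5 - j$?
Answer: $940$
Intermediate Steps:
$D{\left(w \right)} = 20$ ($D{\left(w \right)} = 24 - \frac{8}{5 - 3} = 24 - \frac{8}{2} = 24 - 4 = 20$)
$- 4 \cdot 5 \left(-4\right) 5 + D{\left(T{\left(-1 \right)} \right)} 27 = - 4 \cdot 5 \left(-4\right) 5 + 20 \cdot 27 = - 4 \left(\left(-20\right) 5\right) + 540 = \left(-4\right) \left(-100\right) + 540 = 400 + 540 = 940$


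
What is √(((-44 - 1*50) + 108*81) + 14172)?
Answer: √22826 ≈ 151.08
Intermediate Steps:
√(((-44 - 1*50) + 108*81) + 14172) = √(((-44 - 50) + 8748) + 14172) = √((-94 + 8748) + 14172) = √(8654 + 14172) = √22826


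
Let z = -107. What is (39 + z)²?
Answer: 4624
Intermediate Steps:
(39 + z)² = (39 - 107)² = (-68)² = 4624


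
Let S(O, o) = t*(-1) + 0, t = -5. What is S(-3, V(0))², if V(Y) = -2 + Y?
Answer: 25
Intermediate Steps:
S(O, o) = 5 (S(O, o) = -5*(-1) + 0 = 5 + 0 = 5)
S(-3, V(0))² = 5² = 25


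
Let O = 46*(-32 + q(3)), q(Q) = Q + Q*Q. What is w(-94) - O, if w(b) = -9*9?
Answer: 839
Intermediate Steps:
q(Q) = Q + Q²
w(b) = -81
O = -920 (O = 46*(-32 + 3*(1 + 3)) = 46*(-32 + 3*4) = 46*(-32 + 12) = 46*(-20) = -920)
w(-94) - O = -81 - 1*(-920) = -81 + 920 = 839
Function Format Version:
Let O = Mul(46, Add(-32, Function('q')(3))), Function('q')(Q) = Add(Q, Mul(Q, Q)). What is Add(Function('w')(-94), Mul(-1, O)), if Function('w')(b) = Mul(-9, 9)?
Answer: 839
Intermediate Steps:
Function('q')(Q) = Add(Q, Pow(Q, 2))
Function('w')(b) = -81
O = -920 (O = Mul(46, Add(-32, Mul(3, Add(1, 3)))) = Mul(46, Add(-32, Mul(3, 4))) = Mul(46, Add(-32, 12)) = Mul(46, -20) = -920)
Add(Function('w')(-94), Mul(-1, O)) = Add(-81, Mul(-1, -920)) = Add(-81, 920) = 839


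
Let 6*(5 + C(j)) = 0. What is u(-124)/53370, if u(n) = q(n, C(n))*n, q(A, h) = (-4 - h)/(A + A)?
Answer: 1/106740 ≈ 9.3686e-6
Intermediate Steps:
C(j) = -5 (C(j) = -5 + (⅙)*0 = -5 + 0 = -5)
q(A, h) = (-4 - h)/(2*A) (q(A, h) = (-4 - h)/((2*A)) = (-4 - h)*(1/(2*A)) = (-4 - h)/(2*A))
u(n) = ½ (u(n) = ((-4 - 1*(-5))/(2*n))*n = ((-4 + 5)/(2*n))*n = ((½)*1/n)*n = (1/(2*n))*n = ½)
u(-124)/53370 = (½)/53370 = (½)*(1/53370) = 1/106740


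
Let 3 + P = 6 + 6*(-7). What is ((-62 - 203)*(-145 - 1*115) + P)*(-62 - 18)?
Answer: -5508880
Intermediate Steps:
P = -39 (P = -3 + (6 + 6*(-7)) = -3 + (6 - 42) = -3 - 36 = -39)
((-62 - 203)*(-145 - 1*115) + P)*(-62 - 18) = ((-62 - 203)*(-145 - 1*115) - 39)*(-62 - 18) = (-265*(-145 - 115) - 39)*(-80) = (-265*(-260) - 39)*(-80) = (68900 - 39)*(-80) = 68861*(-80) = -5508880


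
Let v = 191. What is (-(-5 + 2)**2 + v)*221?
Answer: 40222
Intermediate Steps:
(-(-5 + 2)**2 + v)*221 = (-(-5 + 2)**2 + 191)*221 = (-1*(-3)**2 + 191)*221 = (-1*9 + 191)*221 = (-9 + 191)*221 = 182*221 = 40222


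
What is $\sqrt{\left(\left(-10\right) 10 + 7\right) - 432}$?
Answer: $5 i \sqrt{21} \approx 22.913 i$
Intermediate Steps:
$\sqrt{\left(\left(-10\right) 10 + 7\right) - 432} = \sqrt{\left(-100 + 7\right) - 432} = \sqrt{-93 - 432} = \sqrt{-525} = 5 i \sqrt{21}$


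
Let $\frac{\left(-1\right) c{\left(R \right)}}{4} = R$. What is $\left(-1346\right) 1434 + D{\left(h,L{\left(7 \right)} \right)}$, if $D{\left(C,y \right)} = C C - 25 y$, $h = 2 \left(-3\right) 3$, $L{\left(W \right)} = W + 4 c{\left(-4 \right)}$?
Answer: $-1931615$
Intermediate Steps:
$c{\left(R \right)} = - 4 R$
$L{\left(W \right)} = 64 + W$ ($L{\left(W \right)} = W + 4 \left(\left(-4\right) \left(-4\right)\right) = W + 4 \cdot 16 = W + 64 = 64 + W$)
$h = -18$ ($h = \left(-6\right) 3 = -18$)
$D{\left(C,y \right)} = C^{2} - 25 y$
$\left(-1346\right) 1434 + D{\left(h,L{\left(7 \right)} \right)} = \left(-1346\right) 1434 + \left(\left(-18\right)^{2} - 25 \left(64 + 7\right)\right) = -1930164 + \left(324 - 1775\right) = -1930164 - 1451 = -1931615$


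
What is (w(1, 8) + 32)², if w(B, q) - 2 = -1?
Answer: 1089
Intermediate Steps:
w(B, q) = 1 (w(B, q) = 2 - 1 = 1)
(w(1, 8) + 32)² = (1 + 32)² = 33² = 1089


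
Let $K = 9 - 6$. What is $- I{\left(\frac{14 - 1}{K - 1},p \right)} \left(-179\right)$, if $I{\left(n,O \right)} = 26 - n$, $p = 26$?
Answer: $\frac{6981}{2} \approx 3490.5$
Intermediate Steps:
$K = 3$ ($K = 9 - 6 = 3$)
$- I{\left(\frac{14 - 1}{K - 1},p \right)} \left(-179\right) = - \left(26 - \frac{14 - 1}{3 - 1}\right) \left(-179\right) = - \left(26 - \frac{13}{2}\right) \left(-179\right) = - \frac{39 \left(-179\right)}{2} = \left(-1\right) \left(- \frac{6981}{2}\right) = \frac{6981}{2}$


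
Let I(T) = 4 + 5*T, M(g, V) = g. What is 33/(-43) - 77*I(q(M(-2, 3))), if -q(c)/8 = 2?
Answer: 251603/43 ≈ 5851.2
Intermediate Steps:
q(c) = -16 (q(c) = -8*2 = -16)
33/(-43) - 77*I(q(M(-2, 3))) = 33/(-43) - 77*(4 + 5*(-16)) = 33*(-1/43) - 77*(4 - 80) = -33/43 - 77*(-76) = -33/43 + 5852 = 251603/43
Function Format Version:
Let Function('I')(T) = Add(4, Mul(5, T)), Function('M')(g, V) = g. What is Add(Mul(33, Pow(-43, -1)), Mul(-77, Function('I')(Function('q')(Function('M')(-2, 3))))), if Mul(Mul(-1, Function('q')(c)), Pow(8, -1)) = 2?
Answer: Rational(251603, 43) ≈ 5851.2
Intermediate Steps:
Function('q')(c) = -16 (Function('q')(c) = Mul(-8, 2) = -16)
Add(Mul(33, Pow(-43, -1)), Mul(-77, Function('I')(Function('q')(Function('M')(-2, 3))))) = Add(Mul(33, Pow(-43, -1)), Mul(-77, Add(4, Mul(5, -16)))) = Add(Mul(33, Rational(-1, 43)), Mul(-77, Add(4, -80))) = Add(Rational(-33, 43), Mul(-77, -76)) = Add(Rational(-33, 43), 5852) = Rational(251603, 43)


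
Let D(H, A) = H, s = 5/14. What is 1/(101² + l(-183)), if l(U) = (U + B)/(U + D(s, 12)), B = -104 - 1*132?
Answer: 2557/26089823 ≈ 9.8008e-5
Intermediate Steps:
B = -236 (B = -104 - 132 = -236)
s = 5/14 (s = 5*(1/14) = 5/14 ≈ 0.35714)
l(U) = (-236 + U)/(5/14 + U) (l(U) = (U - 236)/(U + 5/14) = (-236 + U)/(5/14 + U))
1/(101² + l(-183)) = 1/(101² + 14*(-236 - 183)/(5 + 14*(-183))) = 1/(10201 + 14*(-419)/(5 - 2562)) = 1/(10201 + 14*(-419)/(-2557)) = 1/(10201 + 14*(-1/2557)*(-419)) = 1/(10201 + 5866/2557) = 1/(26089823/2557) = 2557/26089823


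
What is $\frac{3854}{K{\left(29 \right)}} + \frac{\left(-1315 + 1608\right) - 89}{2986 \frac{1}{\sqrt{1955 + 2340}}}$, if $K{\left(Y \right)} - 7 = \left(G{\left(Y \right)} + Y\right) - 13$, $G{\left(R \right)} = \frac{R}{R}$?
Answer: $\frac{1927}{12} + \frac{102 \sqrt{4295}}{1493} \approx 165.06$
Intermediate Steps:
$G{\left(R \right)} = 1$
$K{\left(Y \right)} = -5 + Y$ ($K{\left(Y \right)} = 7 + \left(\left(1 + Y\right) - 13\right) = 7 + \left(-12 + Y\right) = -5 + Y$)
$\frac{3854}{K{\left(29 \right)}} + \frac{\left(-1315 + 1608\right) - 89}{2986 \frac{1}{\sqrt{1955 + 2340}}} = \frac{3854}{-5 + 29} + \frac{\left(-1315 + 1608\right) - 89}{2986 \frac{1}{\sqrt{1955 + 2340}}} = \frac{3854}{24} + \frac{293 - 89}{2986 \frac{1}{\sqrt{4295}}} = 3854 \cdot \frac{1}{24} + \frac{204}{2986 \frac{\sqrt{4295}}{4295}} = \frac{1927}{12} + \frac{204}{\frac{2986}{4295} \sqrt{4295}} = \frac{1927}{12} + 204 \frac{\sqrt{4295}}{2986} = \frac{1927}{12} + \frac{102 \sqrt{4295}}{1493}$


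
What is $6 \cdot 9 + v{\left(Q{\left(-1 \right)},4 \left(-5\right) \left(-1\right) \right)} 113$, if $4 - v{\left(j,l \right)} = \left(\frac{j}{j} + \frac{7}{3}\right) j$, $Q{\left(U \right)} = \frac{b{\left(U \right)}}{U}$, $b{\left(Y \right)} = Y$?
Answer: $\frac{388}{3} \approx 129.33$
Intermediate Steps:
$Q{\left(U \right)} = 1$ ($Q{\left(U \right)} = \frac{U}{U} = 1$)
$v{\left(j,l \right)} = 4 - \frac{10 j}{3}$ ($v{\left(j,l \right)} = 4 - \left(\frac{j}{j} + \frac{7}{3}\right) j = 4 - \left(1 + 7 \cdot \frac{1}{3}\right) j = 4 - \left(1 + \frac{7}{3}\right) j = 4 - \frac{10 j}{3}$)
$6 \cdot 9 + v{\left(Q{\left(-1 \right)},4 \left(-5\right) \left(-1\right) \right)} 113 = 6 \cdot 9 + \left(4 - \frac{10}{3}\right) 113 = 54 + \left(4 - \frac{10}{3}\right) 113 = 54 + \frac{2}{3} \cdot 113 = 54 + \frac{226}{3} = \frac{388}{3}$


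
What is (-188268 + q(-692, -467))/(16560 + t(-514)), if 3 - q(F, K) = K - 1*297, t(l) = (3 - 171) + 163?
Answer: -187501/16555 ≈ -11.326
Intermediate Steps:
t(l) = -5 (t(l) = -168 + 163 = -5)
q(F, K) = 300 - K (q(F, K) = 3 - (K - 1*297) = 3 - (K - 297) = 3 - (-297 + K) = 3 + (297 - K) = 300 - K)
(-188268 + q(-692, -467))/(16560 + t(-514)) = (-188268 + (300 - 1*(-467)))/(16560 - 5) = (-188268 + (300 + 467))/16555 = (-188268 + 767)*(1/16555) = -187501*1/16555 = -187501/16555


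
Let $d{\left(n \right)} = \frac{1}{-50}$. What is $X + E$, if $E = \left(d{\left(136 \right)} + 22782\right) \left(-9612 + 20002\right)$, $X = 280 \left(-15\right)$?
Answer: $\frac{1183502861}{5} \approx 2.367 \cdot 10^{8}$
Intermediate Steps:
$d{\left(n \right)} = - \frac{1}{50}$
$X = -4200$
$E = \frac{1183523861}{5}$ ($E = \left(- \frac{1}{50} + 22782\right) \left(-9612 + 20002\right) = \frac{1139099}{50} \cdot 10390 = \frac{1183523861}{5} \approx 2.367 \cdot 10^{8}$)
$X + E = -4200 + \frac{1183523861}{5} = \frac{1183502861}{5}$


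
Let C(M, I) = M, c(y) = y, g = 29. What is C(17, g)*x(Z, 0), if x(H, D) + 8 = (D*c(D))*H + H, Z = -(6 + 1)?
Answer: -255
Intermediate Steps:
Z = -7 (Z = -1*7 = -7)
x(H, D) = -8 + H + H*D**2 (x(H, D) = -8 + ((D*D)*H + H) = -8 + (D**2*H + H) = -8 + (H*D**2 + H) = -8 + (H + H*D**2) = -8 + H + H*D**2)
C(17, g)*x(Z, 0) = 17*(-8 - 7 - 7*0**2) = 17*(-8 - 7 - 7*0) = 17*(-8 - 7 + 0) = 17*(-15) = -255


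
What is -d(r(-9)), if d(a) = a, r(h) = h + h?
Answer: 18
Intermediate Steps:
r(h) = 2*h
-d(r(-9)) = -2*(-9) = -1*(-18) = 18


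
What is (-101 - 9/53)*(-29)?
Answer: 155498/53 ≈ 2933.9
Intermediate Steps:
(-101 - 9/53)*(-29) = -5362/53*(-29) = 155498/53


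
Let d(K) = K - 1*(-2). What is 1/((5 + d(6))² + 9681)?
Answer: 1/9850 ≈ 0.00010152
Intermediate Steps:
d(K) = 2 + K (d(K) = K + 2 = 2 + K)
1/((5 + d(6))² + 9681) = 1/((5 + (2 + 6))² + 9681) = 1/((5 + 8)² + 9681) = 1/(13² + 9681) = 1/(169 + 9681) = 1/9850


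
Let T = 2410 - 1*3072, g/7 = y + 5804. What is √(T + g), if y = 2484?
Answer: 11*√474 ≈ 239.49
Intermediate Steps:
g = 58016 (g = 7*(2484 + 5804) = 7*8288 = 58016)
T = -662 (T = 2410 - 3072 = -662)
√(T + g) = √(-662 + 58016) = √57354 = 11*√474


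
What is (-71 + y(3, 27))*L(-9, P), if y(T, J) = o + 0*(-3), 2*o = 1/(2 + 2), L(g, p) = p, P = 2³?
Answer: -567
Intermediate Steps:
P = 8
o = ⅛ (o = 1/(2*(2 + 2)) = (½)/4 = (½)*(¼) = ⅛ ≈ 0.12500)
y(T, J) = ⅛ (y(T, J) = ⅛ + 0*(-3) = ⅛ + 0 = ⅛)
(-71 + y(3, 27))*L(-9, P) = (-71 + ⅛)*8 = -567/8*8 = -567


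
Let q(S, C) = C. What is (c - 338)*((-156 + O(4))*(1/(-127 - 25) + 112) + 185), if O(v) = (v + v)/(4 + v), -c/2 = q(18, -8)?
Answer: 420281645/76 ≈ 5.5300e+6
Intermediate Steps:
c = 16 (c = -2*(-8) = 16)
O(v) = 2*v/(4 + v) (O(v) = (2*v)/(4 + v) = 2*v/(4 + v))
(c - 338)*((-156 + O(4))*(1/(-127 - 25) + 112) + 185) = (16 - 338)*((-156 + 2*4/(4 + 4))*(1/(-127 - 25) + 112) + 185) = -322*((-156 + 2*4/8)*(1/(-152) + 112) + 185) = -322*((-156 + 2*4*(1/8))*(-1/152 + 112) + 185) = -322*((-156 + 1)*(17023/152) + 185) = -322*(-155*17023/152 + 185) = -322*(-2638565/152 + 185) = -322*(-2610445/152) = 420281645/76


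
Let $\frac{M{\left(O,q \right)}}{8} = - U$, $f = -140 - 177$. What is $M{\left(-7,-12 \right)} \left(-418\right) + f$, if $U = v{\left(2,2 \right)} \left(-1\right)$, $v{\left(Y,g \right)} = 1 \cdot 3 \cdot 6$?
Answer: $-60509$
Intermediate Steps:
$v{\left(Y,g \right)} = 18$ ($v{\left(Y,g \right)} = 3 \cdot 6 = 18$)
$U = -18$ ($U = 18 \left(-1\right) = -18$)
$f = -317$
$M{\left(O,q \right)} = 144$ ($M{\left(O,q \right)} = 8 \left(\left(-1\right) \left(-18\right)\right) = 8 \cdot 18 = 144$)
$M{\left(-7,-12 \right)} \left(-418\right) + f = 144 \left(-418\right) - 317 = -60192 - 317 = -60509$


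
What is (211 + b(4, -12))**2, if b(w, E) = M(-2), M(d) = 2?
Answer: 45369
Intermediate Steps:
b(w, E) = 2
(211 + b(4, -12))**2 = (211 + 2)**2 = 213**2 = 45369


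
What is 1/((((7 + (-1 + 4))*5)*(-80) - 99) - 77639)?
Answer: -1/81738 ≈ -1.2234e-5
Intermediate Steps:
1/((((7 + (-1 + 4))*5)*(-80) - 99) - 77639) = 1/((((7 + 3)*5)*(-80) - 99) - 77639) = 1/(((10*5)*(-80) - 99) - 77639) = 1/((50*(-80) - 99) - 77639) = 1/((-4000 - 99) - 77639) = 1/(-4099 - 77639) = 1/(-81738) = -1/81738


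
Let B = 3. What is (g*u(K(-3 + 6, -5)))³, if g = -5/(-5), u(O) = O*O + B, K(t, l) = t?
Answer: 1728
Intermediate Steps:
u(O) = 3 + O² (u(O) = O*O + 3 = O² + 3 = 3 + O²)
g = 1 (g = -5*(-⅕) = 1)
(g*u(K(-3 + 6, -5)))³ = (1*(3 + (-3 + 6)²))³ = (1*(3 + 3²))³ = (1*(3 + 9))³ = (1*12)³ = 12³ = 1728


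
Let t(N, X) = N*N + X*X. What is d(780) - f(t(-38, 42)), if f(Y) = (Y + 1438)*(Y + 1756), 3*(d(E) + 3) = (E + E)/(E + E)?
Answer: -69188240/3 ≈ -2.3063e+7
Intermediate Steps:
d(E) = -8/3 (d(E) = -3 + ((E + E)/(E + E))/3 = -3 + ((2*E)/((2*E)))/3 = -3 + ((2*E)*(1/(2*E)))/3 = -3 + (1/3)*1 = -3 + 1/3 = -8/3)
t(N, X) = N**2 + X**2
f(Y) = (1438 + Y)*(1756 + Y)
d(780) - f(t(-38, 42)) = -8/3 - (2525128 + ((-38)**2 + 42**2)**2 + 3194*((-38)**2 + 42**2)) = -8/3 - (2525128 + (1444 + 1764)**2 + 3194*(1444 + 1764)) = -8/3 - (2525128 + 3208**2 + 3194*3208) = -8/3 - (2525128 + 10291264 + 10246352) = -8/3 - 1*23062744 = -8/3 - 23062744 = -69188240/3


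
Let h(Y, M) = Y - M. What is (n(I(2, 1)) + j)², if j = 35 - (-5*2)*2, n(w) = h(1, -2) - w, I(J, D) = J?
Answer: 3136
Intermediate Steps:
n(w) = 3 - w (n(w) = (1 - 1*(-2)) - w = (1 + 2) - w = 3 - w)
j = 55 (j = 35 - (-10)*2 = 35 - 1*(-20) = 35 + 20 = 55)
(n(I(2, 1)) + j)² = ((3 - 1*2) + 55)² = ((3 - 2) + 55)² = (1 + 55)² = 56² = 3136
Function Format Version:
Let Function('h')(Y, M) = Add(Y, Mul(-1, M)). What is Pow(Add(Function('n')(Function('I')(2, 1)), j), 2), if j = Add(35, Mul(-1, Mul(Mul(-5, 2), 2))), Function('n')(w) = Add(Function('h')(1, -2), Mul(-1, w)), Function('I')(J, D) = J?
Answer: 3136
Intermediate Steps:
Function('n')(w) = Add(3, Mul(-1, w)) (Function('n')(w) = Add(Add(1, Mul(-1, -2)), Mul(-1, w)) = Add(Add(1, 2), Mul(-1, w)) = Add(3, Mul(-1, w)))
j = 55 (j = Add(35, Mul(-1, Mul(-10, 2))) = Add(35, Mul(-1, -20)) = Add(35, 20) = 55)
Pow(Add(Function('n')(Function('I')(2, 1)), j), 2) = Pow(Add(Add(3, Mul(-1, 2)), 55), 2) = Pow(Add(Add(3, -2), 55), 2) = Pow(Add(1, 55), 2) = Pow(56, 2) = 3136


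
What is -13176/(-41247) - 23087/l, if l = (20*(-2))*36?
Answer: 107915881/6599520 ≈ 16.352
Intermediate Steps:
l = -1440 (l = -40*36 = -1440)
-13176/(-41247) - 23087/l = -13176/(-41247) - 23087/(-1440) = -13176*(-1/41247) - 23087*(-1/1440) = 1464/4583 + 23087/1440 = 107915881/6599520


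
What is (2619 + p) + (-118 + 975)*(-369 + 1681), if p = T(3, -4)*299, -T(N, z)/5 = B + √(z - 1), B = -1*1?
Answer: 1128498 - 1495*I*√5 ≈ 1.1285e+6 - 3342.9*I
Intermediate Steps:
B = -1
T(N, z) = 5 - 5*√(-1 + z) (T(N, z) = -5*(-1 + √(z - 1)) = -5*(-1 + √(-1 + z)) = 5 - 5*√(-1 + z))
p = 1495 - 1495*I*√5 (p = (5 - 5*√(-1 - 4))*299 = (5 - 5*I*√5)*299 = 1495 - 1495*I*√5 ≈ 1495.0 - 3342.9*I)
(2619 + p) + (-118 + 975)*(-369 + 1681) = (2619 + (1495 - 1495*I*√5)) + (-118 + 975)*(-369 + 1681) = (4114 - 1495*I*√5) + 857*1312 = (4114 - 1495*I*√5) + 1124384 = 1128498 - 1495*I*√5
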